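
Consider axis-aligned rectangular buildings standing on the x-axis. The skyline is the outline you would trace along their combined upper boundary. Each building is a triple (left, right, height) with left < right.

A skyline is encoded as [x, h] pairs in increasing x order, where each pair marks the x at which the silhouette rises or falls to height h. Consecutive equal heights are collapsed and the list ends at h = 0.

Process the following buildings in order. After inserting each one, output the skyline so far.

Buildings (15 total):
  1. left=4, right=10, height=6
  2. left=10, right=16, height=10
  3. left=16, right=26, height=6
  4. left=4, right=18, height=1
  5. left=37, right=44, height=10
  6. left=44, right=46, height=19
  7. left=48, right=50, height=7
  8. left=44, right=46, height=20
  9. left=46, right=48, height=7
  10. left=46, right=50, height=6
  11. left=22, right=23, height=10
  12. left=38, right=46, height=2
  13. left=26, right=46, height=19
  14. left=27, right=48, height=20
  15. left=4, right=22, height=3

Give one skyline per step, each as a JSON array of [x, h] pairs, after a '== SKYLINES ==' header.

== SKYLINES ==
[[4,6],[10,0]]
[[4,6],[10,10],[16,0]]
[[4,6],[10,10],[16,6],[26,0]]
[[4,6],[10,10],[16,6],[26,0]]
[[4,6],[10,10],[16,6],[26,0],[37,10],[44,0]]
[[4,6],[10,10],[16,6],[26,0],[37,10],[44,19],[46,0]]
[[4,6],[10,10],[16,6],[26,0],[37,10],[44,19],[46,0],[48,7],[50,0]]
[[4,6],[10,10],[16,6],[26,0],[37,10],[44,20],[46,0],[48,7],[50,0]]
[[4,6],[10,10],[16,6],[26,0],[37,10],[44,20],[46,7],[50,0]]
[[4,6],[10,10],[16,6],[26,0],[37,10],[44,20],[46,7],[50,0]]
[[4,6],[10,10],[16,6],[22,10],[23,6],[26,0],[37,10],[44,20],[46,7],[50,0]]
[[4,6],[10,10],[16,6],[22,10],[23,6],[26,0],[37,10],[44,20],[46,7],[50,0]]
[[4,6],[10,10],[16,6],[22,10],[23,6],[26,19],[44,20],[46,7],[50,0]]
[[4,6],[10,10],[16,6],[22,10],[23,6],[26,19],[27,20],[48,7],[50,0]]
[[4,6],[10,10],[16,6],[22,10],[23,6],[26,19],[27,20],[48,7],[50,0]]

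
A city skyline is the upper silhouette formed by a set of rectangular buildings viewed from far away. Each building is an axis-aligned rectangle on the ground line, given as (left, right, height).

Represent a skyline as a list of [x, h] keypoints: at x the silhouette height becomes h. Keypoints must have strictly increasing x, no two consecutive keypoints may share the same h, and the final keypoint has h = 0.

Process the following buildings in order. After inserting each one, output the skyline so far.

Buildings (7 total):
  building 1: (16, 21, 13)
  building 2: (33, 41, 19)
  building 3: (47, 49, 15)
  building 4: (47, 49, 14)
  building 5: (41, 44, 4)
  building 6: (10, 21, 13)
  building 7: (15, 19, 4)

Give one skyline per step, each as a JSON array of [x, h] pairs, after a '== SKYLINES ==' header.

== SKYLINES ==
[[16,13],[21,0]]
[[16,13],[21,0],[33,19],[41,0]]
[[16,13],[21,0],[33,19],[41,0],[47,15],[49,0]]
[[16,13],[21,0],[33,19],[41,0],[47,15],[49,0]]
[[16,13],[21,0],[33,19],[41,4],[44,0],[47,15],[49,0]]
[[10,13],[21,0],[33,19],[41,4],[44,0],[47,15],[49,0]]
[[10,13],[21,0],[33,19],[41,4],[44,0],[47,15],[49,0]]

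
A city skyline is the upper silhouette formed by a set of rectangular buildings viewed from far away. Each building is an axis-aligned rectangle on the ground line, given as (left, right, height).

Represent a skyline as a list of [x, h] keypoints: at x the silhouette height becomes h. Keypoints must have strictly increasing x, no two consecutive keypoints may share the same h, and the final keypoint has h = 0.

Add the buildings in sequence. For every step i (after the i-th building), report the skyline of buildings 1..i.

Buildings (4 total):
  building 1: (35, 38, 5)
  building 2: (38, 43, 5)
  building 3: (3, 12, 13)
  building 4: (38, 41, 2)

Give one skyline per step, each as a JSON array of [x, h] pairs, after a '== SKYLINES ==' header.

== SKYLINES ==
[[35,5],[38,0]]
[[35,5],[43,0]]
[[3,13],[12,0],[35,5],[43,0]]
[[3,13],[12,0],[35,5],[43,0]]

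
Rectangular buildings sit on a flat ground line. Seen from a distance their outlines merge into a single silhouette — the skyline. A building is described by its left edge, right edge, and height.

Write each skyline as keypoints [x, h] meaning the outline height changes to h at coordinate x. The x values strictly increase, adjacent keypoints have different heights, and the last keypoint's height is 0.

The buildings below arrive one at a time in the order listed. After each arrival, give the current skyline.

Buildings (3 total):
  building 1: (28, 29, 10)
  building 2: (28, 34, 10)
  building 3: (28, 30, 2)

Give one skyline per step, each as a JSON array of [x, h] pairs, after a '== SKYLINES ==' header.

== SKYLINES ==
[[28,10],[29,0]]
[[28,10],[34,0]]
[[28,10],[34,0]]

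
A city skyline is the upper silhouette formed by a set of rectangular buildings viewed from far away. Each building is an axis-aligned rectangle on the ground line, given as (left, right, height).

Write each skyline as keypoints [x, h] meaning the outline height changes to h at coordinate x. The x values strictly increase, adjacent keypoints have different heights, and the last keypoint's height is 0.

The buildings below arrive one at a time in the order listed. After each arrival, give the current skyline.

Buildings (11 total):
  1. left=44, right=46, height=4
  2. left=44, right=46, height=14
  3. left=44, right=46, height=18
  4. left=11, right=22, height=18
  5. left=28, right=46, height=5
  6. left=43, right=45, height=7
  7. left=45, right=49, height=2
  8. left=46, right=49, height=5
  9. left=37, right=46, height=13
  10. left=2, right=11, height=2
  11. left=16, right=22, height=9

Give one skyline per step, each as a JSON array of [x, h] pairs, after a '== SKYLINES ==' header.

== SKYLINES ==
[[44,4],[46,0]]
[[44,14],[46,0]]
[[44,18],[46,0]]
[[11,18],[22,0],[44,18],[46,0]]
[[11,18],[22,0],[28,5],[44,18],[46,0]]
[[11,18],[22,0],[28,5],[43,7],[44,18],[46,0]]
[[11,18],[22,0],[28,5],[43,7],[44,18],[46,2],[49,0]]
[[11,18],[22,0],[28,5],[43,7],[44,18],[46,5],[49,0]]
[[11,18],[22,0],[28,5],[37,13],[44,18],[46,5],[49,0]]
[[2,2],[11,18],[22,0],[28,5],[37,13],[44,18],[46,5],[49,0]]
[[2,2],[11,18],[22,0],[28,5],[37,13],[44,18],[46,5],[49,0]]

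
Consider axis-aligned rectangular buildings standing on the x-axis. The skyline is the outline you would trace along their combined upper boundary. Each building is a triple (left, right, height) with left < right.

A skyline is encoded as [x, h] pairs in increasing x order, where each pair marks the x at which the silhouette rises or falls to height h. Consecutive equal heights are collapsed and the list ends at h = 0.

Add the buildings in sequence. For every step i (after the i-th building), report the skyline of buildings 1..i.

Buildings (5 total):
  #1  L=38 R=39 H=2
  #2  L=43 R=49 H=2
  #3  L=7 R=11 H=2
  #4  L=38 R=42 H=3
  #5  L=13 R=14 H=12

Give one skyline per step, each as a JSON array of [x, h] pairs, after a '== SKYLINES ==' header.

== SKYLINES ==
[[38,2],[39,0]]
[[38,2],[39,0],[43,2],[49,0]]
[[7,2],[11,0],[38,2],[39,0],[43,2],[49,0]]
[[7,2],[11,0],[38,3],[42,0],[43,2],[49,0]]
[[7,2],[11,0],[13,12],[14,0],[38,3],[42,0],[43,2],[49,0]]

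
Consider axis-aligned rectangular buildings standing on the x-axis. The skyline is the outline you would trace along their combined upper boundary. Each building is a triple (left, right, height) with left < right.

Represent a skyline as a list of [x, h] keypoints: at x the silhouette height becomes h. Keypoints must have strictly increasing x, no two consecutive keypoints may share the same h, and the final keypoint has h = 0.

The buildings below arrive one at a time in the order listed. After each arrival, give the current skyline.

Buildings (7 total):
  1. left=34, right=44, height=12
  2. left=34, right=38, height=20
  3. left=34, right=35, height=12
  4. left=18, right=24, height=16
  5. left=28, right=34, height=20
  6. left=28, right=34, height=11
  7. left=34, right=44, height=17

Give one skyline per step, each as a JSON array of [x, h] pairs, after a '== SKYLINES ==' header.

== SKYLINES ==
[[34,12],[44,0]]
[[34,20],[38,12],[44,0]]
[[34,20],[38,12],[44,0]]
[[18,16],[24,0],[34,20],[38,12],[44,0]]
[[18,16],[24,0],[28,20],[38,12],[44,0]]
[[18,16],[24,0],[28,20],[38,12],[44,0]]
[[18,16],[24,0],[28,20],[38,17],[44,0]]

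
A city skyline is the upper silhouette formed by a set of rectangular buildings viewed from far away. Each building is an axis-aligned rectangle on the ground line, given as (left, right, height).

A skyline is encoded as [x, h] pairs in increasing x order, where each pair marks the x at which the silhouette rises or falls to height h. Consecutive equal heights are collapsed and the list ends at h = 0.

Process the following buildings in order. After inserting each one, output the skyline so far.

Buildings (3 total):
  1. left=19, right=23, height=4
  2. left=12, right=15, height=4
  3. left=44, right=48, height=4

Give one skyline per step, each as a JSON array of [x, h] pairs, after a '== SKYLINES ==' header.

== SKYLINES ==
[[19,4],[23,0]]
[[12,4],[15,0],[19,4],[23,0]]
[[12,4],[15,0],[19,4],[23,0],[44,4],[48,0]]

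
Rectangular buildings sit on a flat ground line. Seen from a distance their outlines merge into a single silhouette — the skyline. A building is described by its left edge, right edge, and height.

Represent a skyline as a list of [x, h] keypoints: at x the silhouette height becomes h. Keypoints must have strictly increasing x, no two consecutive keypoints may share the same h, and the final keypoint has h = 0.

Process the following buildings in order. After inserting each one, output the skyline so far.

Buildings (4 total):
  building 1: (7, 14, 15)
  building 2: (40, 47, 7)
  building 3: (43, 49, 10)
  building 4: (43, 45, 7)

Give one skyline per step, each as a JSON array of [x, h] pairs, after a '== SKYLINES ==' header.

== SKYLINES ==
[[7,15],[14,0]]
[[7,15],[14,0],[40,7],[47,0]]
[[7,15],[14,0],[40,7],[43,10],[49,0]]
[[7,15],[14,0],[40,7],[43,10],[49,0]]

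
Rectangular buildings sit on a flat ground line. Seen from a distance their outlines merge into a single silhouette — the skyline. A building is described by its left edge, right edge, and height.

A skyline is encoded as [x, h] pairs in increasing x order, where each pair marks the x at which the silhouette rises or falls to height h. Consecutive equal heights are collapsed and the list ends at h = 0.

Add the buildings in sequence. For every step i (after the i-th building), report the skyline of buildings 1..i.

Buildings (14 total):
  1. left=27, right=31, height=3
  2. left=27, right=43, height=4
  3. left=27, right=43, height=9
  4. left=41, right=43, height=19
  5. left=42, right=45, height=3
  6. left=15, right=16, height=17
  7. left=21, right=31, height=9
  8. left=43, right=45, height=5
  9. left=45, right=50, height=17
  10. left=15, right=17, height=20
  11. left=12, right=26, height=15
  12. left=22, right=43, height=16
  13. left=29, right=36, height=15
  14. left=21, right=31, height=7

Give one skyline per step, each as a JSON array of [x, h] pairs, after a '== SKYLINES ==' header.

== SKYLINES ==
[[27,3],[31,0]]
[[27,4],[43,0]]
[[27,9],[43,0]]
[[27,9],[41,19],[43,0]]
[[27,9],[41,19],[43,3],[45,0]]
[[15,17],[16,0],[27,9],[41,19],[43,3],[45,0]]
[[15,17],[16,0],[21,9],[41,19],[43,3],[45,0]]
[[15,17],[16,0],[21,9],[41,19],[43,5],[45,0]]
[[15,17],[16,0],[21,9],[41,19],[43,5],[45,17],[50,0]]
[[15,20],[17,0],[21,9],[41,19],[43,5],[45,17],[50,0]]
[[12,15],[15,20],[17,15],[26,9],[41,19],[43,5],[45,17],[50,0]]
[[12,15],[15,20],[17,15],[22,16],[41,19],[43,5],[45,17],[50,0]]
[[12,15],[15,20],[17,15],[22,16],[41,19],[43,5],[45,17],[50,0]]
[[12,15],[15,20],[17,15],[22,16],[41,19],[43,5],[45,17],[50,0]]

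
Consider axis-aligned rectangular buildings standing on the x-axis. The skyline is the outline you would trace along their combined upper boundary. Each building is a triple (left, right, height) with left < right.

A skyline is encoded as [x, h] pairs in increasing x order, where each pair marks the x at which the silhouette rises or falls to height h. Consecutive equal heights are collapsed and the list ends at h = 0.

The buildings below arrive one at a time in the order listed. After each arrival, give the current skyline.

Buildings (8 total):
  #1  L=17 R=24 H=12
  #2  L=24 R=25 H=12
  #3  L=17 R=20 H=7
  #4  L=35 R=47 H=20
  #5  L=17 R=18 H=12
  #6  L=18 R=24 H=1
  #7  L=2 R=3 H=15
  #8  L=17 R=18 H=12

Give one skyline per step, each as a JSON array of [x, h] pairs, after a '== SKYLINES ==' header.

== SKYLINES ==
[[17,12],[24,0]]
[[17,12],[25,0]]
[[17,12],[25,0]]
[[17,12],[25,0],[35,20],[47,0]]
[[17,12],[25,0],[35,20],[47,0]]
[[17,12],[25,0],[35,20],[47,0]]
[[2,15],[3,0],[17,12],[25,0],[35,20],[47,0]]
[[2,15],[3,0],[17,12],[25,0],[35,20],[47,0]]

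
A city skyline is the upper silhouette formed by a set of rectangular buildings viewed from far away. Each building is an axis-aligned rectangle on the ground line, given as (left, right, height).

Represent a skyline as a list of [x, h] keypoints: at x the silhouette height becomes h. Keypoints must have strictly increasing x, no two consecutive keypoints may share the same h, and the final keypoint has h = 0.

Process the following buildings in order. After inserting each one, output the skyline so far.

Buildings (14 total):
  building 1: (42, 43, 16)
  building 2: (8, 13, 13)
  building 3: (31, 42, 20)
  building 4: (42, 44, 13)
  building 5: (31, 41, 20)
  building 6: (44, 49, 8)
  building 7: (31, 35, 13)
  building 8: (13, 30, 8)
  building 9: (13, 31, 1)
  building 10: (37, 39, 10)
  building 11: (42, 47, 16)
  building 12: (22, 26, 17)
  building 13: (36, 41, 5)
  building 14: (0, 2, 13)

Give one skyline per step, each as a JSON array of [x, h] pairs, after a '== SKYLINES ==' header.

== SKYLINES ==
[[42,16],[43,0]]
[[8,13],[13,0],[42,16],[43,0]]
[[8,13],[13,0],[31,20],[42,16],[43,0]]
[[8,13],[13,0],[31,20],[42,16],[43,13],[44,0]]
[[8,13],[13,0],[31,20],[42,16],[43,13],[44,0]]
[[8,13],[13,0],[31,20],[42,16],[43,13],[44,8],[49,0]]
[[8,13],[13,0],[31,20],[42,16],[43,13],[44,8],[49,0]]
[[8,13],[13,8],[30,0],[31,20],[42,16],[43,13],[44,8],[49,0]]
[[8,13],[13,8],[30,1],[31,20],[42,16],[43,13],[44,8],[49,0]]
[[8,13],[13,8],[30,1],[31,20],[42,16],[43,13],[44,8],[49,0]]
[[8,13],[13,8],[30,1],[31,20],[42,16],[47,8],[49,0]]
[[8,13],[13,8],[22,17],[26,8],[30,1],[31,20],[42,16],[47,8],[49,0]]
[[8,13],[13,8],[22,17],[26,8],[30,1],[31,20],[42,16],[47,8],[49,0]]
[[0,13],[2,0],[8,13],[13,8],[22,17],[26,8],[30,1],[31,20],[42,16],[47,8],[49,0]]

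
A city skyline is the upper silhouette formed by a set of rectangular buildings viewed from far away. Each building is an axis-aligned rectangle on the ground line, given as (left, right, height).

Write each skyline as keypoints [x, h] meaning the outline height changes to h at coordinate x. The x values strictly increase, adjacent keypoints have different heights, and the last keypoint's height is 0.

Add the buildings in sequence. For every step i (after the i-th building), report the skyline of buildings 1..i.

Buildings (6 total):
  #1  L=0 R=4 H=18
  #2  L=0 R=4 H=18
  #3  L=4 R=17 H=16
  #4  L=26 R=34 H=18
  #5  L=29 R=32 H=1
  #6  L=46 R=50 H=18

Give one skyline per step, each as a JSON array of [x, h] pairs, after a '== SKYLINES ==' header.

== SKYLINES ==
[[0,18],[4,0]]
[[0,18],[4,0]]
[[0,18],[4,16],[17,0]]
[[0,18],[4,16],[17,0],[26,18],[34,0]]
[[0,18],[4,16],[17,0],[26,18],[34,0]]
[[0,18],[4,16],[17,0],[26,18],[34,0],[46,18],[50,0]]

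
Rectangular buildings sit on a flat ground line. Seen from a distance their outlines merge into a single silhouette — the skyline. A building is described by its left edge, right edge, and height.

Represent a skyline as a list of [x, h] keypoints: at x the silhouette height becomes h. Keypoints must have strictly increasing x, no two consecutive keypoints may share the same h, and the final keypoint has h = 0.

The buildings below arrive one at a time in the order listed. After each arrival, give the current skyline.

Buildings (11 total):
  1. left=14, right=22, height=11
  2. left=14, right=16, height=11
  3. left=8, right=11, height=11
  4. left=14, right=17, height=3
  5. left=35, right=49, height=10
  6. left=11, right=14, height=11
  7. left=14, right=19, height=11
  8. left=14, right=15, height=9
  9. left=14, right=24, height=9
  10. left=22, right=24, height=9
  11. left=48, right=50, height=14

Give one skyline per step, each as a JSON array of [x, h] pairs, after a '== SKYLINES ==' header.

== SKYLINES ==
[[14,11],[22,0]]
[[14,11],[22,0]]
[[8,11],[11,0],[14,11],[22,0]]
[[8,11],[11,0],[14,11],[22,0]]
[[8,11],[11,0],[14,11],[22,0],[35,10],[49,0]]
[[8,11],[22,0],[35,10],[49,0]]
[[8,11],[22,0],[35,10],[49,0]]
[[8,11],[22,0],[35,10],[49,0]]
[[8,11],[22,9],[24,0],[35,10],[49,0]]
[[8,11],[22,9],[24,0],[35,10],[49,0]]
[[8,11],[22,9],[24,0],[35,10],[48,14],[50,0]]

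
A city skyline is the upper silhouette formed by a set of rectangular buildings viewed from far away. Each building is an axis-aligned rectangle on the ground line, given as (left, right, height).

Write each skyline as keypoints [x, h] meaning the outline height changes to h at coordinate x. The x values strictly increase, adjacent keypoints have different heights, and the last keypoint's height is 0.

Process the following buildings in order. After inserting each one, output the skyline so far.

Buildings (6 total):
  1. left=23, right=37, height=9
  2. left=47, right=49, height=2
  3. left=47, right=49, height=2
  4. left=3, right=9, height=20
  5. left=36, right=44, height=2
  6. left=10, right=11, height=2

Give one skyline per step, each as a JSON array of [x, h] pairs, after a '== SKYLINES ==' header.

== SKYLINES ==
[[23,9],[37,0]]
[[23,9],[37,0],[47,2],[49,0]]
[[23,9],[37,0],[47,2],[49,0]]
[[3,20],[9,0],[23,9],[37,0],[47,2],[49,0]]
[[3,20],[9,0],[23,9],[37,2],[44,0],[47,2],[49,0]]
[[3,20],[9,0],[10,2],[11,0],[23,9],[37,2],[44,0],[47,2],[49,0]]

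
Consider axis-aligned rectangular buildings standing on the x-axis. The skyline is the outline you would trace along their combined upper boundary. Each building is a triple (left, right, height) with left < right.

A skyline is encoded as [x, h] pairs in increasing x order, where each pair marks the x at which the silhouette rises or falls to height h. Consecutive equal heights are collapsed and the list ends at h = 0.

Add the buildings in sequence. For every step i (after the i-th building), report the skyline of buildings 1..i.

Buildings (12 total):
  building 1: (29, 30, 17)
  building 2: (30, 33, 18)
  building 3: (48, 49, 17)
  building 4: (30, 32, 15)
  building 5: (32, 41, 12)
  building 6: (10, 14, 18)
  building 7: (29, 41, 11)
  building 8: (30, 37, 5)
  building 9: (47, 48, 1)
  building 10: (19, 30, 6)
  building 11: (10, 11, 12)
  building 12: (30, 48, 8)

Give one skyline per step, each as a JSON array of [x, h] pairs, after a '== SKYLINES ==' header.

== SKYLINES ==
[[29,17],[30,0]]
[[29,17],[30,18],[33,0]]
[[29,17],[30,18],[33,0],[48,17],[49,0]]
[[29,17],[30,18],[33,0],[48,17],[49,0]]
[[29,17],[30,18],[33,12],[41,0],[48,17],[49,0]]
[[10,18],[14,0],[29,17],[30,18],[33,12],[41,0],[48,17],[49,0]]
[[10,18],[14,0],[29,17],[30,18],[33,12],[41,0],[48,17],[49,0]]
[[10,18],[14,0],[29,17],[30,18],[33,12],[41,0],[48,17],[49,0]]
[[10,18],[14,0],[29,17],[30,18],[33,12],[41,0],[47,1],[48,17],[49,0]]
[[10,18],[14,0],[19,6],[29,17],[30,18],[33,12],[41,0],[47,1],[48,17],[49,0]]
[[10,18],[14,0],[19,6],[29,17],[30,18],[33,12],[41,0],[47,1],[48,17],[49,0]]
[[10,18],[14,0],[19,6],[29,17],[30,18],[33,12],[41,8],[48,17],[49,0]]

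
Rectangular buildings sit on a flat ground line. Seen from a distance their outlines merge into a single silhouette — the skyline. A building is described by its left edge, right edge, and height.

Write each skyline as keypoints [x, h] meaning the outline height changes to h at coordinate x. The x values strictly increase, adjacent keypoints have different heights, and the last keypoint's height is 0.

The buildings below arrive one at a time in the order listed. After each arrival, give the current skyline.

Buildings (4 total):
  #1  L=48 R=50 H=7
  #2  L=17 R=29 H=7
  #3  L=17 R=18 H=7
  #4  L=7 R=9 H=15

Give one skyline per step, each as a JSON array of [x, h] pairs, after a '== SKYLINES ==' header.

== SKYLINES ==
[[48,7],[50,0]]
[[17,7],[29,0],[48,7],[50,0]]
[[17,7],[29,0],[48,7],[50,0]]
[[7,15],[9,0],[17,7],[29,0],[48,7],[50,0]]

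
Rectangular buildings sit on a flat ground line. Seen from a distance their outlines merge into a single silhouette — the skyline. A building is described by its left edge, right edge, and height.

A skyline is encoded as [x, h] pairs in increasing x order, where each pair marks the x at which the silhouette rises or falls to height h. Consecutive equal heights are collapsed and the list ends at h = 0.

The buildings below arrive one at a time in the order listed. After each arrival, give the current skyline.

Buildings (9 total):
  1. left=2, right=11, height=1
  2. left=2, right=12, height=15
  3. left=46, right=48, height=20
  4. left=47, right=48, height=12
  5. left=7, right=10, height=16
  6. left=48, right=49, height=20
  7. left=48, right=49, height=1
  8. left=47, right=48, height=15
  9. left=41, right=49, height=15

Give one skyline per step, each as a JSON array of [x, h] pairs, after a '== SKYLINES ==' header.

== SKYLINES ==
[[2,1],[11,0]]
[[2,15],[12,0]]
[[2,15],[12,0],[46,20],[48,0]]
[[2,15],[12,0],[46,20],[48,0]]
[[2,15],[7,16],[10,15],[12,0],[46,20],[48,0]]
[[2,15],[7,16],[10,15],[12,0],[46,20],[49,0]]
[[2,15],[7,16],[10,15],[12,0],[46,20],[49,0]]
[[2,15],[7,16],[10,15],[12,0],[46,20],[49,0]]
[[2,15],[7,16],[10,15],[12,0],[41,15],[46,20],[49,0]]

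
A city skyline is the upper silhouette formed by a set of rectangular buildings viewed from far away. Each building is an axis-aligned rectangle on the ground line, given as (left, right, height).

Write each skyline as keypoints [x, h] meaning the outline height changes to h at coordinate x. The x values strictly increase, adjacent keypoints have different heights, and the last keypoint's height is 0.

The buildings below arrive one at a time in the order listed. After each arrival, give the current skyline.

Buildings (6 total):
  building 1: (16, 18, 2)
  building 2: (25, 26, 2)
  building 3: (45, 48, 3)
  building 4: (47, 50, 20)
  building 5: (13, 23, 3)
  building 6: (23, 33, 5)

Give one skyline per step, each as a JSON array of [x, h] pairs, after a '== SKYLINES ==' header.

== SKYLINES ==
[[16,2],[18,0]]
[[16,2],[18,0],[25,2],[26,0]]
[[16,2],[18,0],[25,2],[26,0],[45,3],[48,0]]
[[16,2],[18,0],[25,2],[26,0],[45,3],[47,20],[50,0]]
[[13,3],[23,0],[25,2],[26,0],[45,3],[47,20],[50,0]]
[[13,3],[23,5],[33,0],[45,3],[47,20],[50,0]]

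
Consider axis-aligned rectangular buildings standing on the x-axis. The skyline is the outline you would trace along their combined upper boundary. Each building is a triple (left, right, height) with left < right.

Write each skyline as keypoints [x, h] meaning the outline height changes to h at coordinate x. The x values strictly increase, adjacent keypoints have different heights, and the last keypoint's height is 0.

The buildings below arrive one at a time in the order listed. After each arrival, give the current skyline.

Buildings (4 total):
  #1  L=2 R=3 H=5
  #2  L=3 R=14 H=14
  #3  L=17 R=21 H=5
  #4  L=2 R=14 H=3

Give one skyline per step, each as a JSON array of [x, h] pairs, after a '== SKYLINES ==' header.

== SKYLINES ==
[[2,5],[3,0]]
[[2,5],[3,14],[14,0]]
[[2,5],[3,14],[14,0],[17,5],[21,0]]
[[2,5],[3,14],[14,0],[17,5],[21,0]]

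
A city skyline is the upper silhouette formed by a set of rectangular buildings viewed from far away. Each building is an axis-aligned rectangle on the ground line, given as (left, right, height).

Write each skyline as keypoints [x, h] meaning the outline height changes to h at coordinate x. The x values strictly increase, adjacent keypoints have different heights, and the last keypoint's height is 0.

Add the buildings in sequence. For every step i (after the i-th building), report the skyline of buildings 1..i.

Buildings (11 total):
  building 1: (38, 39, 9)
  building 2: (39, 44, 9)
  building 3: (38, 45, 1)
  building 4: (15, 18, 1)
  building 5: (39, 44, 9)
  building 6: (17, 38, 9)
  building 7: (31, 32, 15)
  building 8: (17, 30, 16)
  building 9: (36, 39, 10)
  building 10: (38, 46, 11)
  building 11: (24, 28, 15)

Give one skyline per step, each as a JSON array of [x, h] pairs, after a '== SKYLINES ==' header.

== SKYLINES ==
[[38,9],[39,0]]
[[38,9],[44,0]]
[[38,9],[44,1],[45,0]]
[[15,1],[18,0],[38,9],[44,1],[45,0]]
[[15,1],[18,0],[38,9],[44,1],[45,0]]
[[15,1],[17,9],[44,1],[45,0]]
[[15,1],[17,9],[31,15],[32,9],[44,1],[45,0]]
[[15,1],[17,16],[30,9],[31,15],[32,9],[44,1],[45,0]]
[[15,1],[17,16],[30,9],[31,15],[32,9],[36,10],[39,9],[44,1],[45,0]]
[[15,1],[17,16],[30,9],[31,15],[32,9],[36,10],[38,11],[46,0]]
[[15,1],[17,16],[30,9],[31,15],[32,9],[36,10],[38,11],[46,0]]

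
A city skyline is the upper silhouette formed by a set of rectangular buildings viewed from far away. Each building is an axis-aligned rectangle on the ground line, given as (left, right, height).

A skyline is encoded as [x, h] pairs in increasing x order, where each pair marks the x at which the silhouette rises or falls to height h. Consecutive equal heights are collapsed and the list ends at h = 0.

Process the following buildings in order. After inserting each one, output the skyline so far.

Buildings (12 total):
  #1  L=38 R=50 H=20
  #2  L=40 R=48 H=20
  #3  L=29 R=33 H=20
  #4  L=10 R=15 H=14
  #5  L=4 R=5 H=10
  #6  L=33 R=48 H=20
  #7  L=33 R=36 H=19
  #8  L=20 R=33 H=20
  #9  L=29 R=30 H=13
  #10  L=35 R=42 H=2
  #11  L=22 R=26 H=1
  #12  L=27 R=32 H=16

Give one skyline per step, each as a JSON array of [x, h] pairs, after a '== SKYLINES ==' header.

== SKYLINES ==
[[38,20],[50,0]]
[[38,20],[50,0]]
[[29,20],[33,0],[38,20],[50,0]]
[[10,14],[15,0],[29,20],[33,0],[38,20],[50,0]]
[[4,10],[5,0],[10,14],[15,0],[29,20],[33,0],[38,20],[50,0]]
[[4,10],[5,0],[10,14],[15,0],[29,20],[50,0]]
[[4,10],[5,0],[10,14],[15,0],[29,20],[50,0]]
[[4,10],[5,0],[10,14],[15,0],[20,20],[50,0]]
[[4,10],[5,0],[10,14],[15,0],[20,20],[50,0]]
[[4,10],[5,0],[10,14],[15,0],[20,20],[50,0]]
[[4,10],[5,0],[10,14],[15,0],[20,20],[50,0]]
[[4,10],[5,0],[10,14],[15,0],[20,20],[50,0]]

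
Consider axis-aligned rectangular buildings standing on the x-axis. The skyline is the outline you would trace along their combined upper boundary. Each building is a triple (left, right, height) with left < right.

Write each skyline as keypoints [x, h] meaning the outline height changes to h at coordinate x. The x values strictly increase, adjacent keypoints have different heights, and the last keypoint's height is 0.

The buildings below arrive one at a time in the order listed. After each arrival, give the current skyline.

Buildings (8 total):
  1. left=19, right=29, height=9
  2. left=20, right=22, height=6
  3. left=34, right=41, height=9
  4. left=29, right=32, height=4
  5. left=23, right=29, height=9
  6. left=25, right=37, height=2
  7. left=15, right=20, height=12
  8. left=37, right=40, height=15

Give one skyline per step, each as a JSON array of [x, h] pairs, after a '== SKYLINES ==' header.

== SKYLINES ==
[[19,9],[29,0]]
[[19,9],[29,0]]
[[19,9],[29,0],[34,9],[41,0]]
[[19,9],[29,4],[32,0],[34,9],[41,0]]
[[19,9],[29,4],[32,0],[34,9],[41,0]]
[[19,9],[29,4],[32,2],[34,9],[41,0]]
[[15,12],[20,9],[29,4],[32,2],[34,9],[41,0]]
[[15,12],[20,9],[29,4],[32,2],[34,9],[37,15],[40,9],[41,0]]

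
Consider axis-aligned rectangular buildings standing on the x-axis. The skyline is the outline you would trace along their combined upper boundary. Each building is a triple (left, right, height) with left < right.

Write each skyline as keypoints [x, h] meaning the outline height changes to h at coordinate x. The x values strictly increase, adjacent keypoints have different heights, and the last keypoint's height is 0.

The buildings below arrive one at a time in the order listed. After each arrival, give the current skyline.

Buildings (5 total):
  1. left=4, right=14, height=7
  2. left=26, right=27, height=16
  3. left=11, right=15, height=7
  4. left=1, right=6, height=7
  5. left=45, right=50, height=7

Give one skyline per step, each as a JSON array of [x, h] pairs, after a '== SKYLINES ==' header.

== SKYLINES ==
[[4,7],[14,0]]
[[4,7],[14,0],[26,16],[27,0]]
[[4,7],[15,0],[26,16],[27,0]]
[[1,7],[15,0],[26,16],[27,0]]
[[1,7],[15,0],[26,16],[27,0],[45,7],[50,0]]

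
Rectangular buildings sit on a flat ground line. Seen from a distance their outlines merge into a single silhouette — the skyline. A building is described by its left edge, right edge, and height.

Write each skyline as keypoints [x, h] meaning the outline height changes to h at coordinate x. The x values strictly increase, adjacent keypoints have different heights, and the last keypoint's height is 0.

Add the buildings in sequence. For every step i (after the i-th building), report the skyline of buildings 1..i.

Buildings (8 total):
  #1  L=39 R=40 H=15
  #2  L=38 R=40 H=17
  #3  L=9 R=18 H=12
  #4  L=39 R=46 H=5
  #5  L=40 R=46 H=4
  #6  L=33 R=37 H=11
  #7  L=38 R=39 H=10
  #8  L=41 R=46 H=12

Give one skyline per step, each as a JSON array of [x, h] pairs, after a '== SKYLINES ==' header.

== SKYLINES ==
[[39,15],[40,0]]
[[38,17],[40,0]]
[[9,12],[18,0],[38,17],[40,0]]
[[9,12],[18,0],[38,17],[40,5],[46,0]]
[[9,12],[18,0],[38,17],[40,5],[46,0]]
[[9,12],[18,0],[33,11],[37,0],[38,17],[40,5],[46,0]]
[[9,12],[18,0],[33,11],[37,0],[38,17],[40,5],[46,0]]
[[9,12],[18,0],[33,11],[37,0],[38,17],[40,5],[41,12],[46,0]]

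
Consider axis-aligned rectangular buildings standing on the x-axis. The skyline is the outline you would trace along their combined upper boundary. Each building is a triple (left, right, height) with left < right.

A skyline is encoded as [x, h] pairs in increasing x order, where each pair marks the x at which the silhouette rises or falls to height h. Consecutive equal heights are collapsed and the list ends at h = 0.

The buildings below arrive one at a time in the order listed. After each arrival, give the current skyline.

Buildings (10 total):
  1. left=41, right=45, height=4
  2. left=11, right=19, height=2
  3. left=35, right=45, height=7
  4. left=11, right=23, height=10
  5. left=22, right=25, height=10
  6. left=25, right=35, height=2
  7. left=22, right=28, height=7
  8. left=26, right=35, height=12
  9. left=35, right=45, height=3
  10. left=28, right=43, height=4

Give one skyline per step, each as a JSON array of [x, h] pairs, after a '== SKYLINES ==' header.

== SKYLINES ==
[[41,4],[45,0]]
[[11,2],[19,0],[41,4],[45,0]]
[[11,2],[19,0],[35,7],[45,0]]
[[11,10],[23,0],[35,7],[45,0]]
[[11,10],[25,0],[35,7],[45,0]]
[[11,10],[25,2],[35,7],[45,0]]
[[11,10],[25,7],[28,2],[35,7],[45,0]]
[[11,10],[25,7],[26,12],[35,7],[45,0]]
[[11,10],[25,7],[26,12],[35,7],[45,0]]
[[11,10],[25,7],[26,12],[35,7],[45,0]]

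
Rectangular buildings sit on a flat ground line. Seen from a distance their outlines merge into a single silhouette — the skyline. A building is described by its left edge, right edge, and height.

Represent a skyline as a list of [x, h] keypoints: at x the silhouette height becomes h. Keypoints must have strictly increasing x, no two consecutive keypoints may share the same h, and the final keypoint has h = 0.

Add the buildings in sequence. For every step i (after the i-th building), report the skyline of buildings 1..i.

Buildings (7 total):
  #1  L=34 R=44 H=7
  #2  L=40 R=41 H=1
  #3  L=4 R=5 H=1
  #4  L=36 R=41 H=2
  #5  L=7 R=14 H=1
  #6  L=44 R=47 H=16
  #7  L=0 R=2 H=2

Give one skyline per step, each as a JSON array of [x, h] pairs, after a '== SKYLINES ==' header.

== SKYLINES ==
[[34,7],[44,0]]
[[34,7],[44,0]]
[[4,1],[5,0],[34,7],[44,0]]
[[4,1],[5,0],[34,7],[44,0]]
[[4,1],[5,0],[7,1],[14,0],[34,7],[44,0]]
[[4,1],[5,0],[7,1],[14,0],[34,7],[44,16],[47,0]]
[[0,2],[2,0],[4,1],[5,0],[7,1],[14,0],[34,7],[44,16],[47,0]]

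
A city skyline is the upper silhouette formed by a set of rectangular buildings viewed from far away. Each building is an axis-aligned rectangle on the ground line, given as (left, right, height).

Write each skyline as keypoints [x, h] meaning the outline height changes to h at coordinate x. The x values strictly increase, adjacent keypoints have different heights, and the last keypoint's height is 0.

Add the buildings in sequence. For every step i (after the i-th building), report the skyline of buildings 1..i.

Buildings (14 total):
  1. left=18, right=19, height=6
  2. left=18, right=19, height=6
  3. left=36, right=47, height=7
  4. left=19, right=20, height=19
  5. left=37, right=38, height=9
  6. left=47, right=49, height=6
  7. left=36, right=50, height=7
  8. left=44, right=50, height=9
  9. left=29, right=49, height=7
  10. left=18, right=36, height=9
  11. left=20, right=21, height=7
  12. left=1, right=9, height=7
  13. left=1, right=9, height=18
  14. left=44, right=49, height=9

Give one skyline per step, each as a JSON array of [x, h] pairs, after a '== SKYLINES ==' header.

== SKYLINES ==
[[18,6],[19,0]]
[[18,6],[19,0]]
[[18,6],[19,0],[36,7],[47,0]]
[[18,6],[19,19],[20,0],[36,7],[47,0]]
[[18,6],[19,19],[20,0],[36,7],[37,9],[38,7],[47,0]]
[[18,6],[19,19],[20,0],[36,7],[37,9],[38,7],[47,6],[49,0]]
[[18,6],[19,19],[20,0],[36,7],[37,9],[38,7],[50,0]]
[[18,6],[19,19],[20,0],[36,7],[37,9],[38,7],[44,9],[50,0]]
[[18,6],[19,19],[20,0],[29,7],[37,9],[38,7],[44,9],[50,0]]
[[18,9],[19,19],[20,9],[36,7],[37,9],[38,7],[44,9],[50,0]]
[[18,9],[19,19],[20,9],[36,7],[37,9],[38,7],[44,9],[50,0]]
[[1,7],[9,0],[18,9],[19,19],[20,9],[36,7],[37,9],[38,7],[44,9],[50,0]]
[[1,18],[9,0],[18,9],[19,19],[20,9],[36,7],[37,9],[38,7],[44,9],[50,0]]
[[1,18],[9,0],[18,9],[19,19],[20,9],[36,7],[37,9],[38,7],[44,9],[50,0]]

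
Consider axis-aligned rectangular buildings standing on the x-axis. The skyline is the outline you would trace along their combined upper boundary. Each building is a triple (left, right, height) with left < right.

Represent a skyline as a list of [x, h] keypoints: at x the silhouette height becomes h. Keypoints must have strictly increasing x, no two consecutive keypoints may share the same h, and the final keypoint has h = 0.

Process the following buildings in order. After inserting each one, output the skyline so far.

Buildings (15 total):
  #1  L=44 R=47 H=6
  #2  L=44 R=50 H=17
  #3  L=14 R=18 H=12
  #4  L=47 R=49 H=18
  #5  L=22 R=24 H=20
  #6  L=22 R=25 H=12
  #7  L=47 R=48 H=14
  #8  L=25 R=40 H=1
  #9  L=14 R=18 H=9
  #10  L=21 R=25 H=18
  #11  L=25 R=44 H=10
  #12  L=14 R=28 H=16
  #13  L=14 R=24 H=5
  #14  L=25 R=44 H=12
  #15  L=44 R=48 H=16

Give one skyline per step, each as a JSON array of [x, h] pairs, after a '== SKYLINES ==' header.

== SKYLINES ==
[[44,6],[47,0]]
[[44,17],[50,0]]
[[14,12],[18,0],[44,17],[50,0]]
[[14,12],[18,0],[44,17],[47,18],[49,17],[50,0]]
[[14,12],[18,0],[22,20],[24,0],[44,17],[47,18],[49,17],[50,0]]
[[14,12],[18,0],[22,20],[24,12],[25,0],[44,17],[47,18],[49,17],[50,0]]
[[14,12],[18,0],[22,20],[24,12],[25,0],[44,17],[47,18],[49,17],[50,0]]
[[14,12],[18,0],[22,20],[24,12],[25,1],[40,0],[44,17],[47,18],[49,17],[50,0]]
[[14,12],[18,0],[22,20],[24,12],[25,1],[40,0],[44,17],[47,18],[49,17],[50,0]]
[[14,12],[18,0],[21,18],[22,20],[24,18],[25,1],[40,0],[44,17],[47,18],[49,17],[50,0]]
[[14,12],[18,0],[21,18],[22,20],[24,18],[25,10],[44,17],[47,18],[49,17],[50,0]]
[[14,16],[21,18],[22,20],[24,18],[25,16],[28,10],[44,17],[47,18],[49,17],[50,0]]
[[14,16],[21,18],[22,20],[24,18],[25,16],[28,10],[44,17],[47,18],[49,17],[50,0]]
[[14,16],[21,18],[22,20],[24,18],[25,16],[28,12],[44,17],[47,18],[49,17],[50,0]]
[[14,16],[21,18],[22,20],[24,18],[25,16],[28,12],[44,17],[47,18],[49,17],[50,0]]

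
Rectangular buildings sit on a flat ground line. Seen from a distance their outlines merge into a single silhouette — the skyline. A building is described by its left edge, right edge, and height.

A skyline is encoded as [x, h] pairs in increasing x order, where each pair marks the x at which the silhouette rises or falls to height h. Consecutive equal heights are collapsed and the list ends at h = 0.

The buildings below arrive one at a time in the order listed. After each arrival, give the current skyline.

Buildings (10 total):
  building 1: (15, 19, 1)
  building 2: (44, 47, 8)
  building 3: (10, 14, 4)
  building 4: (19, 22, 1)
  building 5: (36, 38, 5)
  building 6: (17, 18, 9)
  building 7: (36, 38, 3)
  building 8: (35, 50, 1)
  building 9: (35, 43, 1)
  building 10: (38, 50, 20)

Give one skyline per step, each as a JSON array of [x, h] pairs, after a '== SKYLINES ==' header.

== SKYLINES ==
[[15,1],[19,0]]
[[15,1],[19,0],[44,8],[47,0]]
[[10,4],[14,0],[15,1],[19,0],[44,8],[47,0]]
[[10,4],[14,0],[15,1],[22,0],[44,8],[47,0]]
[[10,4],[14,0],[15,1],[22,0],[36,5],[38,0],[44,8],[47,0]]
[[10,4],[14,0],[15,1],[17,9],[18,1],[22,0],[36,5],[38,0],[44,8],[47,0]]
[[10,4],[14,0],[15,1],[17,9],[18,1],[22,0],[36,5],[38,0],[44,8],[47,0]]
[[10,4],[14,0],[15,1],[17,9],[18,1],[22,0],[35,1],[36,5],[38,1],[44,8],[47,1],[50,0]]
[[10,4],[14,0],[15,1],[17,9],[18,1],[22,0],[35,1],[36,5],[38,1],[44,8],[47,1],[50,0]]
[[10,4],[14,0],[15,1],[17,9],[18,1],[22,0],[35,1],[36,5],[38,20],[50,0]]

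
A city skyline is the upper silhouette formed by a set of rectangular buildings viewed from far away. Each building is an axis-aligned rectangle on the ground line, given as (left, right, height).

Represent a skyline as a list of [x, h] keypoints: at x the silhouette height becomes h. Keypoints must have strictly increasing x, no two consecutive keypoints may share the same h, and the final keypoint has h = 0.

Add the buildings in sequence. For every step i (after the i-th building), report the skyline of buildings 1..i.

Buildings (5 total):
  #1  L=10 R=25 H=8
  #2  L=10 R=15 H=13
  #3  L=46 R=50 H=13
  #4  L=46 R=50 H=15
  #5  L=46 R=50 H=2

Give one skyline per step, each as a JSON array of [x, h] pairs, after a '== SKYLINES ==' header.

== SKYLINES ==
[[10,8],[25,0]]
[[10,13],[15,8],[25,0]]
[[10,13],[15,8],[25,0],[46,13],[50,0]]
[[10,13],[15,8],[25,0],[46,15],[50,0]]
[[10,13],[15,8],[25,0],[46,15],[50,0]]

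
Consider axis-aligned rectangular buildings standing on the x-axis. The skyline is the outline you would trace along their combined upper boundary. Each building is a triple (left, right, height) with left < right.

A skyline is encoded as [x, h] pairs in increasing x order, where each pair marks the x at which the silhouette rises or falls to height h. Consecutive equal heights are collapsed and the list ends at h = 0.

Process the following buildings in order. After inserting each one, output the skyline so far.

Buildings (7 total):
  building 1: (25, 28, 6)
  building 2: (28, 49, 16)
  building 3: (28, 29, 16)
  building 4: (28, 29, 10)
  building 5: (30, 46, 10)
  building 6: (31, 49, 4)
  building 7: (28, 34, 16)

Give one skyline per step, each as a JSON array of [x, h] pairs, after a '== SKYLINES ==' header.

== SKYLINES ==
[[25,6],[28,0]]
[[25,6],[28,16],[49,0]]
[[25,6],[28,16],[49,0]]
[[25,6],[28,16],[49,0]]
[[25,6],[28,16],[49,0]]
[[25,6],[28,16],[49,0]]
[[25,6],[28,16],[49,0]]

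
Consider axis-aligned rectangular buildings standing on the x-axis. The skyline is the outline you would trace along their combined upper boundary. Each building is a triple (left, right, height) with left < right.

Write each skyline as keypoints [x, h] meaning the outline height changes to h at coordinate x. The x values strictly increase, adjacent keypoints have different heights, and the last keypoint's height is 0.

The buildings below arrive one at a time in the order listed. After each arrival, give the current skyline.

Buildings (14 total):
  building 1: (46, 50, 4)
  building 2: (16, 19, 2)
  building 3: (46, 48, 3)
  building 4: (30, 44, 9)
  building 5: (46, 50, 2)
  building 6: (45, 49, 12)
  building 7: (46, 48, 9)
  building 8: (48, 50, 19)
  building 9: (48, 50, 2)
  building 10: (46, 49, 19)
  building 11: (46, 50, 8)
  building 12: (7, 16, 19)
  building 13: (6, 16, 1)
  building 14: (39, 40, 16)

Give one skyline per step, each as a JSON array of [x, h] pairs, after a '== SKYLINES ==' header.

== SKYLINES ==
[[46,4],[50,0]]
[[16,2],[19,0],[46,4],[50,0]]
[[16,2],[19,0],[46,4],[50,0]]
[[16,2],[19,0],[30,9],[44,0],[46,4],[50,0]]
[[16,2],[19,0],[30,9],[44,0],[46,4],[50,0]]
[[16,2],[19,0],[30,9],[44,0],[45,12],[49,4],[50,0]]
[[16,2],[19,0],[30,9],[44,0],[45,12],[49,4],[50,0]]
[[16,2],[19,0],[30,9],[44,0],[45,12],[48,19],[50,0]]
[[16,2],[19,0],[30,9],[44,0],[45,12],[48,19],[50,0]]
[[16,2],[19,0],[30,9],[44,0],[45,12],[46,19],[50,0]]
[[16,2],[19,0],[30,9],[44,0],[45,12],[46,19],[50,0]]
[[7,19],[16,2],[19,0],[30,9],[44,0],[45,12],[46,19],[50,0]]
[[6,1],[7,19],[16,2],[19,0],[30,9],[44,0],[45,12],[46,19],[50,0]]
[[6,1],[7,19],[16,2],[19,0],[30,9],[39,16],[40,9],[44,0],[45,12],[46,19],[50,0]]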